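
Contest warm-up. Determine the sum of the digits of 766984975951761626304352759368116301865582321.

7+6+6+9+8+4+9+7+5+9+5+1+7+6+1+6+2+6+3+0+4+3+5+2+7+5+9+3+6+8+1+1+6+3+0+1+8+6+5+5+8+2+3+2+1 = 211

211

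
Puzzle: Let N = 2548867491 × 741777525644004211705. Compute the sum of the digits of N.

135

2548867491 × 741777525644004211705 = 1890692620668421174281956182155
Sum of its 31 digits: 135.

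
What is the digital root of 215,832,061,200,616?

2+1+5+8+3+2+0+6+1+2+0+0+6+1+6 = 43
4+3 = 7

7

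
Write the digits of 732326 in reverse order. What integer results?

623237

Reversing 732326 gives 623237.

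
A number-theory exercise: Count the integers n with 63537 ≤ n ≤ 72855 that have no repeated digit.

2782

The integers in [63537, 72855] that have no repeated digit: 63540, 63541, 63542, 63547, 63548, 63549, …, 72853, 72854.
2782 qualify.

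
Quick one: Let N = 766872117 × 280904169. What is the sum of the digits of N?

81

766872117 × 280904169 = 215417574755155773
Sum of its 18 digits: 81.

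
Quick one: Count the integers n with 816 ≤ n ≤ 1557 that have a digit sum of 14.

The integers in [816, 1557] that have a digit sum of 14: 824, 833, 842, 851, 860, 905, …, 1544, 1553.
57 qualify.

57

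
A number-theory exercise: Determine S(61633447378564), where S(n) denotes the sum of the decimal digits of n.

6+1+6+3+3+4+4+7+3+7+8+5+6+4 = 67

67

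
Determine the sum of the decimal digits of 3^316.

3^316 = 5892729306312396475141709920755116134768208062212821158643032199330518356549590227890947804126424422725371281829262922720655337637312464378621541132721
Sum of its 151 digits: 621.

621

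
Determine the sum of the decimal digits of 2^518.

733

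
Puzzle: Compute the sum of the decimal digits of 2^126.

172

2^126 = 85070591730234615865843651857942052864
Sum of its 38 digits: 172.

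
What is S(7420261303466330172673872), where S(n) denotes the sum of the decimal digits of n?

93

7+4+2+0+2+6+1+3+0+3+4+6+6+3+3+0+1+7+2+6+7+3+8+7+2 = 93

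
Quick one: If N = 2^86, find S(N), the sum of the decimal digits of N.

112

2^86 = 77371252455336267181195264
Sum of its 26 digits: 112.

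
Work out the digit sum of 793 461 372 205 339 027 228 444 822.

7+9+3+4+6+1+3+7+2+2+0+5+3+3+9+0+2+7+2+2+8+4+4+4+8+2+2 = 109

109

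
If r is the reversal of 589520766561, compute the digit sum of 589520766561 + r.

Reversal of 589520766561 is 165667025985; 589520766561 + 165667025985 = 755187792546.
Digit sum of 755187792546: 7+5+5+1+8+7+7+9+2+5+4+6 = 66.

66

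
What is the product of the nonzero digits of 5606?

180

5×6×6 = 180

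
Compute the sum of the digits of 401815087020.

4+0+1+8+1+5+0+8+7+0+2+0 = 36

36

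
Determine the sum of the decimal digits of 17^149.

881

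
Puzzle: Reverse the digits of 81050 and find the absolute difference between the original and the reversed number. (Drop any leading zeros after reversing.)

76032

Reverse of 81050 is 5018.
|81050 − 5018| = 76032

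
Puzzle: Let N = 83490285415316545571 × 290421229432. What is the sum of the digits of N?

83490285415316545571 × 290421229432 = 24247351335944809888181074445672
Sum of its 32 digits: 146.

146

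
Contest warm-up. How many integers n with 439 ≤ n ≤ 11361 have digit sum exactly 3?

19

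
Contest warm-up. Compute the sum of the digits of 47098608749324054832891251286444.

147

4+7+0+9+8+6+0+8+7+4+9+3+2+4+0+5+4+8+3+2+8+9+1+2+5+1+2+8+6+4+4+4 = 147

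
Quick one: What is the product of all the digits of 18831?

1×8×8×3×1 = 192

192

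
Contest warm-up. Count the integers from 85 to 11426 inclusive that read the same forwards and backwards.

197

The integers in [85, 11426] that read the same forwards and backwards: 88, 99, 101, 111, 121, 131, …, 11311, 11411.
197 qualify.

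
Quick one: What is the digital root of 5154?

5+1+5+4 = 15
1+5 = 6

6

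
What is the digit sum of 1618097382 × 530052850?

1618097382 × 530052850 = 857677128906638700
Sum of its 18 digits: 90.

90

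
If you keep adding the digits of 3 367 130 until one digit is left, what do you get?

5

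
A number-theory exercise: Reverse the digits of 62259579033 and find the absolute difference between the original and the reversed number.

29161983807

Reverse of 62259579033 is 33097595226.
|62259579033 − 33097595226| = 29161983807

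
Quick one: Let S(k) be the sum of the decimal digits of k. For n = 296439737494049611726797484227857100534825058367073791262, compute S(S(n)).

First digit sum: 267.
2+6+7 = 15.

15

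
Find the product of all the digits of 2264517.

3360

2×2×6×4×5×1×7 = 3360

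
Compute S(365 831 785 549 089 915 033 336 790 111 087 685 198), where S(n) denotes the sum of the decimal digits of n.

185

3+6+5+8+3+1+7+8+5+5+4+9+0+8+9+9+1+5+0+3+3+3+3+6+7+9+0+1+1+1+0+8+7+6+8+5+1+9+8 = 185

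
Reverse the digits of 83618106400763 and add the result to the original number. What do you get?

120318566582401

Reverse of 83618106400763 is 36700460181638.
83618106400763 + 36700460181638 = 120318566582401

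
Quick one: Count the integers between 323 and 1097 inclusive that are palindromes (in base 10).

69

The integers in [323, 1097] that are palindromes (in base 10): 323, 333, 343, 353, 363, 373, …, 999, 1001.
69 qualify.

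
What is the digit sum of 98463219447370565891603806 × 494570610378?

180

98463219447370565891603806 × 494570610378 = 48697014541869020620161762118767898668
Sum of its 38 digits: 180.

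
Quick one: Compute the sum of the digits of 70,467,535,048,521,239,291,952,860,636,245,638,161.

7+0+4+6+7+5+3+5+0+4+8+5+2+1+2+3+9+2+9+1+9+5+2+8+6+0+6+3+6+2+4+5+6+3+8+1+6+1 = 164

164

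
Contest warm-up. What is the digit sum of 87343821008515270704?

8+7+3+4+3+8+2+1+0+0+8+5+1+5+2+7+0+7+0+4 = 75

75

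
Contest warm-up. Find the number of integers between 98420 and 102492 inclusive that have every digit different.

The integers in [98420, 102492] that have every digit different: 98420, 98421, 98423, 98425, 98426, 98427, …, 102487, 102489.
211 qualify.

211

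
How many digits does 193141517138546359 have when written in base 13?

193141517138546359 in base 13 is 3A0902ABB9C12056, which has 16 digits.

16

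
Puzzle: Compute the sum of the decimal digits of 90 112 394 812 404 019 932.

9+0+1+1+2+3+9+4+8+1+2+4+0+4+0+1+9+9+3+2 = 72

72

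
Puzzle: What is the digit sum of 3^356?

3^356 = 71641831546926719303369645296528546480083425905458247405279061196214424558100678946980573205714876290584761270849056710344670729141378984072077380122059970753396988397521
Sum of its 170 digits: 774.

774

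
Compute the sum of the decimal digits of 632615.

6+3+2+6+1+5 = 23

23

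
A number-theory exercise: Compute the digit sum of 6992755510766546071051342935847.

142

6+9+9+2+7+5+5+5+1+0+7+6+6+5+4+6+0+7+1+0+5+1+3+4+2+9+3+5+8+4+7 = 142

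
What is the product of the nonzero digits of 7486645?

7×4×8×6×6×4×5 = 161280

161280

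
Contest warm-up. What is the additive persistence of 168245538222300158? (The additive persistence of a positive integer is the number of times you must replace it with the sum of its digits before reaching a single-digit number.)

168245538222300158 → 65 → 11 → 2 (3 steps)

3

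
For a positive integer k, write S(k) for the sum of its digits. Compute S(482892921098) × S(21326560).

S(482892921098) = 4+8+2+8+9+2+9+2+1+0+9+8 = 62.
S(21326560) = 2+1+3+2+6+5+6+0 = 25.
62 · 25 = 1550.

1550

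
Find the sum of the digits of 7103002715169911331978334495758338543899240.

7+1+0+3+0+0+2+7+1+5+1+6+9+9+1+1+3+3+1+9+7+8+3+3+4+4+9+5+7+5+8+3+3+8+5+4+3+8+9+9+2+4+0 = 190

190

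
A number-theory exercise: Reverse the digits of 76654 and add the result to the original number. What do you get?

Reverse of 76654 is 45667.
76654 + 45667 = 122321

122321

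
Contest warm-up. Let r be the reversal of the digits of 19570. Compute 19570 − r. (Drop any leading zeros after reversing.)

11979

Reverse of 19570 is 7591.
19570 − 7591 = 11979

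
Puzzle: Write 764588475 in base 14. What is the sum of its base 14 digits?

764588475 in base 14 is 7378C187.
Digit sum: 7+3+7+8+12+1+8+7 = 53.

53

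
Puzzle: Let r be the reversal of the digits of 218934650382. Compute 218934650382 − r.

Reverse of 218934650382 is 283056439812.
218934650382 − 283056439812 = -64121789430

-64121789430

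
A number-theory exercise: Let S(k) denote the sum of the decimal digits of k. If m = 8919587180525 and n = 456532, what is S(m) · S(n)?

1700

S(8919587180525) = 8+9+1+9+5+8+7+1+8+0+5+2+5 = 68.
S(456532) = 4+5+6+5+3+2 = 25.
68 · 25 = 1700.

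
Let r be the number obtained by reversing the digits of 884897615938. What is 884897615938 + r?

Reverse of 884897615938 is 839516798488.
884897615938 + 839516798488 = 1724414414426

1724414414426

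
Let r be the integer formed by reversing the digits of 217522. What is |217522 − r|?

Reverse of 217522 is 225712.
|217522 − 225712| = 8190

8190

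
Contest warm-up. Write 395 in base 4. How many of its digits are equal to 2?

2

395 in base 4 is 12023.
The digit 2 appears 2 times.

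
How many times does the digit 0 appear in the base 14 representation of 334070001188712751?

334070001188712751 in base 14 is 220C73C489C1BB0B.
The digit 0 appears 2 times.

2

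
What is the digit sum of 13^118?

13^118 = 278814638873954882369203460773866998059096809158561634756229682281995318510188753701100647414989984008316816866503230284636535019129
Sum of its 132 digits: 625.

625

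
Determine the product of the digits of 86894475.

1935360

8×6×8×9×4×4×7×5 = 1935360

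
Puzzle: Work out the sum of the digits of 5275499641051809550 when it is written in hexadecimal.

100

5275499641051809550 in base 16 is 493656F90598070E.
Digit sum: 4+9+3+6+5+6+15+9+0+5+9+8+0+7+0+14 = 100.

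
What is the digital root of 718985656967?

7+1+8+9+8+5+6+5+6+9+6+7 = 77
7+7 = 14
1+4 = 5

5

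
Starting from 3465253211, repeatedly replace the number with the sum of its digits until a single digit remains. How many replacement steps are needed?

2

3465253211 → 32 → 5 (2 steps)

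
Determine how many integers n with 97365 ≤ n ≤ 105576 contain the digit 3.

The integers in [97365, 105576] that contain the digit 3: 97365, 97366, 97367, 97368, 97369, 97370, …, 105563, 105573.
2968 qualify.

2968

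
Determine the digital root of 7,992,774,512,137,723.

7+9+9+2+7+7+4+5+1+2+1+3+7+7+2+3 = 76
7+6 = 13
1+3 = 4

4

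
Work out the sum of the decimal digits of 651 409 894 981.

6+5+1+4+0+9+8+9+4+9+8+1 = 64

64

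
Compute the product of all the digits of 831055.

8×3×1×0×5×5 = 0

0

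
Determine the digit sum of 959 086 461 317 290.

70

9+5+9+0+8+6+4+6+1+3+1+7+2+9+0 = 70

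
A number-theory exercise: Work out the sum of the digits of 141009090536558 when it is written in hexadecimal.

141009090536558 in base 16 is 803F3CC0646E.
Digit sum: 8+0+3+15+3+12+12+0+6+4+6+14 = 83.

83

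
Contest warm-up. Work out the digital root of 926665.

9+2+6+6+6+5 = 34
3+4 = 7

7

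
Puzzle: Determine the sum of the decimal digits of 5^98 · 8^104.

313

5^98 · 8^104 = 2632807291713929667447950692091760807972377385013727781357774438400000000000000000000000000000000000000000000000000000000000000000000000000000000000000000000000000
Sum of its 163 digits: 313.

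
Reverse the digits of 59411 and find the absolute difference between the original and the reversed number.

Reverse of 59411 is 11495.
|59411 − 11495| = 47916

47916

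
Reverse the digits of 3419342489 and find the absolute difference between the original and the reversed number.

6423096654

Reverse of 3419342489 is 9842439143.
|3419342489 − 9842439143| = 6423096654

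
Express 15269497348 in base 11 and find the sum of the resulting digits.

48

15269497348 in base 11 is 65262623A6.
Digit sum: 6+5+2+6+2+6+2+3+10+6 = 48.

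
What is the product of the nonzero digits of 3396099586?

9447840

3×3×9×6×9×9×5×8×6 = 9447840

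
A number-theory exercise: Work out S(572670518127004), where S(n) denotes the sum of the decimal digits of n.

55

5+7+2+6+7+0+5+1+8+1+2+7+0+0+4 = 55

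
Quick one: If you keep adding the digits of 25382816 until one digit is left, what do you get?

8

2+5+3+8+2+8+1+6 = 35
3+5 = 8
(Equivalently, 25382816 mod 9 = 8.)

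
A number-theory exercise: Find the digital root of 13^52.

4

The digital root of n equals n mod 9 (or 9 when 9 | n), so we need 13^52 mod 9.
13^52 ≡ 4 (mod 9), so the digital root is 4.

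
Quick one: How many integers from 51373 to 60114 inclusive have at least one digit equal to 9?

3124

The integers in [51373, 60114] that have at least one digit equal to 9: 51379, 51389, 51390, 51391, 51392, 51393, …, 60099, 60109.
3124 qualify.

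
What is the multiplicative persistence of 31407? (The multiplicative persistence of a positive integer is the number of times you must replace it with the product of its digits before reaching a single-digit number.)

31407 → 0 (1 step)

1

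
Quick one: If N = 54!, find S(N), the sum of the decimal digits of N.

261

54! = 230843697339241380472092742683027581083278564571807941132288000000000000
Sum of its 72 digits: 261.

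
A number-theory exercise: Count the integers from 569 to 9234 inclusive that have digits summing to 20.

578

The integers in [569, 9234] that have digits summing to 20: 569, 578, 587, 596, 659, 668, …, 9218, 9227.
578 qualify.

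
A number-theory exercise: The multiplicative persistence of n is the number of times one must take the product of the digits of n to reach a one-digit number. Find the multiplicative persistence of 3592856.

3592856 → 64800 → 0 (2 steps)

2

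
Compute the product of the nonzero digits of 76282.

1344

7×6×2×8×2 = 1344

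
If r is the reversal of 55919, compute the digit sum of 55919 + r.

31

Reversal of 55919 is 91955; 55919 + 91955 = 147874.
Digit sum of 147874: 1+4+7+8+7+4 = 31.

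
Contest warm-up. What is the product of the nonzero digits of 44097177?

49392

4×4×9×7×1×7×7 = 49392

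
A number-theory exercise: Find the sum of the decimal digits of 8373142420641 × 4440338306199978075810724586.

198

8373142420641 × 4440338306199978075810724586 = 37179585033640242283914939868568212579626
Sum of its 41 digits: 198.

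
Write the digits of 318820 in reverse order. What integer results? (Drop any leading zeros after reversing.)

Reversing 318820 gives 28813.

28813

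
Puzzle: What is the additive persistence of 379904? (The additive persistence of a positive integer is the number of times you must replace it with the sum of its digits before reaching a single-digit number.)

379904 → 32 → 5 (2 steps)

2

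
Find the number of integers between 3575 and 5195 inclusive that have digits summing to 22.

92

The integers in [3575, 5195] that have digits summing to 22: 3577, 3586, 3595, 3649, 3658, 3667, …, 5179, 5188.
92 qualify.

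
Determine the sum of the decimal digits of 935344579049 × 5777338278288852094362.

147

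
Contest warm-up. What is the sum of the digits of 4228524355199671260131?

86

4+2+2+8+5+2+4+3+5+5+1+9+9+6+7+1+2+6+0+1+3+1 = 86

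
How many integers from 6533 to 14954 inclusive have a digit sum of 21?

530

The integers in [6533, 14954] that have a digit sum of 21: 6537, 6546, 6555, 6564, 6573, 6582, …, 14943, 14952.
530 qualify.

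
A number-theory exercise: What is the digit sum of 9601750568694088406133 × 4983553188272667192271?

207

9601750568694088406133 × 4983553188272667192271 = 47850834659614319641590245498820138646598043
Sum of its 44 digits: 207.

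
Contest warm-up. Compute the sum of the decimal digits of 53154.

18

5+3+1+5+4 = 18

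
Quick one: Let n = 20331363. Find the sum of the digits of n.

2+0+3+3+1+3+6+3 = 21

21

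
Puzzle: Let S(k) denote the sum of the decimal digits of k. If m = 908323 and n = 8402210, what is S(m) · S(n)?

425

S(908323) = 9+0+8+3+2+3 = 25.
S(8402210) = 8+4+0+2+2+1+0 = 17.
25 · 17 = 425.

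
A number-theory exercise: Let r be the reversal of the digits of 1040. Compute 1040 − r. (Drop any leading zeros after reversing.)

Reverse of 1040 is 401.
1040 − 401 = 639

639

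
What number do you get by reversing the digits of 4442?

2444

Reversing 4442 gives 2444.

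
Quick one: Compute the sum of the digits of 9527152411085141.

56

9+5+2+7+1+5+2+4+1+1+0+8+5+1+4+1 = 56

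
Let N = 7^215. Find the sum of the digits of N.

850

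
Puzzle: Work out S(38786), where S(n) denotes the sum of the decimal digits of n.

3+8+7+8+6 = 32

32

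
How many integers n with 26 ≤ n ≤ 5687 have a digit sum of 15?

419

The integers in [26, 5687] that have a digit sum of 15: 69, 78, 87, 96, 159, 168, …, 5631, 5640.
419 qualify.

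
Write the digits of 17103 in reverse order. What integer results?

30171

Reversing 17103 gives 30171.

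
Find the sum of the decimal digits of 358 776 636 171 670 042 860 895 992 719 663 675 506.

3+5+8+7+7+6+6+3+6+1+7+1+6+7+0+0+4+2+8+6+0+8+9+5+9+9+2+7+1+9+6+6+3+6+7+5+5+0+6 = 196

196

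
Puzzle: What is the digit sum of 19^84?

478

19^84 = 260197116877105969295901581876340698090881996328247121654867528250661819610373144180117184501691957444080721
Sum of its 108 digits: 478.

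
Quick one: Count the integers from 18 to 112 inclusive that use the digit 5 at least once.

18

The integers in [18, 112] that use the digit 5 at least once: 25, 35, 45, 50, 51, 52, …, 95, 105.
18 qualify.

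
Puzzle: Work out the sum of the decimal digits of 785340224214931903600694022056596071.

135

7+8+5+3+4+0+2+2+4+2+1+4+9+3+1+9+0+3+6+0+0+6+9+4+0+2+2+0+5+6+5+9+6+0+7+1 = 135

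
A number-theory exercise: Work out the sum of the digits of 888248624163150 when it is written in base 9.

70

888248624163150 in base 9 is 4274021854882483.
Digit sum: 4+2+7+4+0+2+1+8+5+4+8+8+2+4+8+3 = 70.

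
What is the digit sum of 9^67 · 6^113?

657

9^67 · 6^113 = 73339750097814031181954911351029490153286700985221103247957764927440241293207694825337537345433750676608420969377328453679033705438996850940884344111104
Sum of its 152 digits: 657.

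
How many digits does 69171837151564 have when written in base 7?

69171837151564 in base 7 is 20366333415412120, which has 17 digits.

17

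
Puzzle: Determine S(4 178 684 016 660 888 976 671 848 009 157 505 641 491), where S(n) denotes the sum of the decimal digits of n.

194

4+1+7+8+6+8+4+0+1+6+6+6+0+8+8+8+9+7+6+6+7+1+8+4+8+0+0+9+1+5+7+5+0+5+6+4+1+4+9+1 = 194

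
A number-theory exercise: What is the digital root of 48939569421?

4+8+9+3+9+5+6+9+4+2+1 = 60
6+0 = 6

6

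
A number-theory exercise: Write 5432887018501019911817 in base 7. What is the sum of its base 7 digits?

95

5432887018501019911817 in base 7 is 40233561406325261546466434.
Digit sum: 4+0+2+3+3+5+6+1+4+0+6+3+2+5+2+6+1+5+4+6+4+6+6+4+3+4 = 95.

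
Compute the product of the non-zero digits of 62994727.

381024

6×2×9×9×4×7×2×7 = 381024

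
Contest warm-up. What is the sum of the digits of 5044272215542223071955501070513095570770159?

5+0+4+4+2+7+2+2+1+5+5+4+2+2+2+3+0+7+1+9+5+5+5+0+1+0+7+0+5+1+3+0+9+5+5+7+0+7+7+0+1+5+9 = 154

154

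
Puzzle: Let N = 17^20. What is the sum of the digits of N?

17^20 = 4064231406647572522401601
Sum of its 25 digits: 82.

82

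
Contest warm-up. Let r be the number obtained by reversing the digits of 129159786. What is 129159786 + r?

817111707

Reverse of 129159786 is 687951921.
129159786 + 687951921 = 817111707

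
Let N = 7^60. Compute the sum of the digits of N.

7^60 = 508021860739623365322188197652216501772434524836001
Sum of its 51 digits: 199.

199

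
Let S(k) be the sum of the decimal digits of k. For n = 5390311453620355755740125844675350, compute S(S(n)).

7

First digit sum: 133.
1+3+3 = 7.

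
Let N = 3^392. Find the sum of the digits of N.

864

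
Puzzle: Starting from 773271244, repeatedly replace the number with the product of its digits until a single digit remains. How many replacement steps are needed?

773271244 → 65856 → 7200 → 0 (3 steps)

3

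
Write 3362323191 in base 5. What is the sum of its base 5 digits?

3362323191 in base 5 is 23341223320231.
Digit sum: 2+3+3+4+1+2+2+3+3+2+0+2+3+1 = 31.

31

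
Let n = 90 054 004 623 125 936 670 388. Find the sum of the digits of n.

9+0+0+5+4+0+0+4+6+2+3+1+2+5+9+3+6+6+7+0+3+8+8 = 91

91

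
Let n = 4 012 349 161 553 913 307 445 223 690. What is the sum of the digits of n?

102

4+0+1+2+3+4+9+1+6+1+5+5+3+9+1+3+3+0+7+4+4+5+2+2+3+6+9+0 = 102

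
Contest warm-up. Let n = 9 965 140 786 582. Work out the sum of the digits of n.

70

9+9+6+5+1+4+0+7+8+6+5+8+2 = 70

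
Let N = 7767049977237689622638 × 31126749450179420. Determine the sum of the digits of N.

7767049977237689622638 × 31126749450179420 = 241763018608499332087634060321193709960
Sum of its 39 digits: 160.

160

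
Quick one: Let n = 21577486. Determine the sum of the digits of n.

40

2+1+5+7+7+4+8+6 = 40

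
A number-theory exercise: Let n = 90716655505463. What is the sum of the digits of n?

9+0+7+1+6+6+5+5+5+0+5+4+6+3 = 62

62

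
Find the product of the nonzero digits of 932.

54

9×3×2 = 54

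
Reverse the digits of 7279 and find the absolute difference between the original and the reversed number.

Reverse of 7279 is 9727.
|7279 − 9727| = 2448

2448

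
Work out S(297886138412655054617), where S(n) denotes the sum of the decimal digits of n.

98

2+9+7+8+8+6+1+3+8+4+1+2+6+5+5+0+5+4+6+1+7 = 98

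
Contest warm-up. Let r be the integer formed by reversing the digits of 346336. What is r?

633643

Reversing 346336 gives 633643.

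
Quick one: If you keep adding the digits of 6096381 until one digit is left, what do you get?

6+0+9+6+3+8+1 = 33
3+3 = 6

6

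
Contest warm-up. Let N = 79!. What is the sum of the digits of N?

441

79! = 894618213078297528685144171539831652069808216779571907213868063227837990693501860533361810841010176000000000000000000
Sum of its 117 digits: 441.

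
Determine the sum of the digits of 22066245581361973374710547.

108

2+2+0+6+6+2+4+5+5+8+1+3+6+1+9+7+3+3+7+4+7+1+0+5+4+7 = 108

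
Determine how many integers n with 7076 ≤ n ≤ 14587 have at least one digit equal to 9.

2722

The integers in [7076, 14587] that have at least one digit equal to 9: 7079, 7089, 7090, 7091, 7092, 7093, …, 14569, 14579.
2722 qualify.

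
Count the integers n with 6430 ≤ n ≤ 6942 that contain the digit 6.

The integers in [6430, 6942] that contain the digit 6: 6430, 6431, 6432, 6433, 6434, 6435, …, 6941, 6942.
513 qualify.

513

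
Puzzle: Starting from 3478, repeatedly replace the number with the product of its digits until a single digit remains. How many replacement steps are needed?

4

3478 → 672 → 84 → 32 → 6 (4 steps)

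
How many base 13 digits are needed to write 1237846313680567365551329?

22

1237846313680567365551329 in base 13 is 5019597C9AC857B6559967, which has 22 digits.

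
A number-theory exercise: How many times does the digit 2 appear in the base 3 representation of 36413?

5

36413 in base 3 is 1211221122.
The digit 2 appears 5 times.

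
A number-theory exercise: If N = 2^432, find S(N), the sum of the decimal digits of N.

2^432 = 11090678776483259438313656736572334813745748301503266300681918322458485231222502492159897624416558312389564843845614287315896631296
Sum of its 131 digits: 586.

586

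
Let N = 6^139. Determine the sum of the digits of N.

486

6^139 = 1455538855293683909943468057541273219249493462007805563681546219025502238736664135695356383311470317688324096
Sum of its 109 digits: 486.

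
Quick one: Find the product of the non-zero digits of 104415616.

1×4×4×1×5×6×1×6 = 2880

2880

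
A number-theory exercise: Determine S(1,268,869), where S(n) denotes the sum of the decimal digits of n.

40

1+2+6+8+8+6+9 = 40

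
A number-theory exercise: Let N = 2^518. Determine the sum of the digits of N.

2^518 = 858099707516326214372737599885174152158679412517913176174307932398192897924707006515319955082681819372162038923935107254640248499964580476571753536389382144
Sum of its 156 digits: 733.

733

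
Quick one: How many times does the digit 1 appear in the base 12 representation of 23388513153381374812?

23388513153381374812 in base 12 is A6606148B871B7BAA4.
The digit 1 appears 2 times.

2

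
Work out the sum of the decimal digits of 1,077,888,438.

54

1+0+7+7+8+8+8+4+3+8 = 54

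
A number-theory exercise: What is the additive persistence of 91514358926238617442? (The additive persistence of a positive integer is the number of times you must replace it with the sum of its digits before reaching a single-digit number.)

2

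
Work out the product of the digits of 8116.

48

8×1×1×6 = 48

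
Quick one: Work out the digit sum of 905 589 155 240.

9+0+5+5+8+9+1+5+5+2+4+0 = 53

53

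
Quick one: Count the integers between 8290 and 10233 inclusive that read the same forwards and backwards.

20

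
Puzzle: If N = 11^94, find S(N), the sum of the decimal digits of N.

466

11^94 = 77787964060070582859513938114971128717917876946029329123560958680818697236800243835465535478292041
Sum of its 98 digits: 466.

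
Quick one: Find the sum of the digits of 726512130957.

48

7+2+6+5+1+2+1+3+0+9+5+7 = 48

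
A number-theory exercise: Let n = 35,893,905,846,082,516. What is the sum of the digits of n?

82

3+5+8+9+3+9+0+5+8+4+6+0+8+2+5+1+6 = 82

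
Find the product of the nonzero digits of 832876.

8×3×2×8×7×6 = 16128

16128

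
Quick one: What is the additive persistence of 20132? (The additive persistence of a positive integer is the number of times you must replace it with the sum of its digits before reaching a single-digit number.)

1

20132 → 8 (1 step)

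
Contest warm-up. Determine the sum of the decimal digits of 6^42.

6^42 = 481229803398374426442198455156736
Sum of its 33 digits: 153.

153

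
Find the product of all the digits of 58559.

9000

5×8×5×5×9 = 9000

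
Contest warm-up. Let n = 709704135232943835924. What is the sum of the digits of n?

7+0+9+7+0+4+1+3+5+2+3+2+9+4+3+8+3+5+9+2+4 = 90

90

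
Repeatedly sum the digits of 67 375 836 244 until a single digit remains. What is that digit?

1

6+7+3+7+5+8+3+6+2+4+4 = 55
5+5 = 10
1+0 = 1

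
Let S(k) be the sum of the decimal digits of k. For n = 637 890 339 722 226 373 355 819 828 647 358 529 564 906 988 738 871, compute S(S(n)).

First digit sum: 269.
2+6+9 = 17.

17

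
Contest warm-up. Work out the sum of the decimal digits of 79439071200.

7+9+4+3+9+0+7+1+2+0+0 = 42

42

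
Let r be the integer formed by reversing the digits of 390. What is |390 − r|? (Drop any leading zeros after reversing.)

Reverse of 390 is 93.
|390 − 93| = 297

297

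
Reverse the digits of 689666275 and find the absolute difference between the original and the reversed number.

Reverse of 689666275 is 572666986.
|689666275 − 572666986| = 116999289

116999289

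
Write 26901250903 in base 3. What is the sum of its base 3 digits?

19

26901250903 in base 3 is 2120102210110010202001.
Digit sum: 2+1+2+0+1+0+2+2+1+0+1+1+0+0+1+0+2+0+2+0+0+1 = 19.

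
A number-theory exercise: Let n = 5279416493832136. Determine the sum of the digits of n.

73

5+2+7+9+4+1+6+4+9+3+8+3+2+1+3+6 = 73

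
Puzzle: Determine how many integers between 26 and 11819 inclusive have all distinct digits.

5587

The integers in [26, 11819] that have all distinct digits: 26, 27, 28, 29, 30, 31, …, 10986, 10987.
5587 qualify.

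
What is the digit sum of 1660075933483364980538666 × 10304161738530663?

1660075933483364980538666 × 10304161738530663 = 17105690916854863367045719737429098115558
Sum of its 41 digits: 195.

195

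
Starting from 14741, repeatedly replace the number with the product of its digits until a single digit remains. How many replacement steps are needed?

2

14741 → 112 → 2 (2 steps)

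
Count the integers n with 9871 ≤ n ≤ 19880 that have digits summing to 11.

The integers in [9871, 19880] that have digits summing to 11: 10019, 10028, 10037, 10046, 10055, 10064, …, 19010, 19100.
282 qualify.

282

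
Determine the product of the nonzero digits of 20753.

210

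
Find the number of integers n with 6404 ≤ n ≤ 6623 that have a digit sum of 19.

The integers in [6404, 6623] that have a digit sum of 19: 6409, 6418, 6427, 6436, 6445, 6454, …, 6607, 6616.
21 qualify.

21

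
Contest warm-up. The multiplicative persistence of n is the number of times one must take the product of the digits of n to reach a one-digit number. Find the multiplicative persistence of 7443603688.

1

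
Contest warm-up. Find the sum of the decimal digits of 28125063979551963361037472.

114

2+8+1+2+5+0+6+3+9+7+9+5+5+1+9+6+3+3+6+1+0+3+7+4+7+2 = 114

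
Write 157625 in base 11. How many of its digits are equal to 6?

1

157625 in base 11 is A8476.
The digit 6 appears 1 time.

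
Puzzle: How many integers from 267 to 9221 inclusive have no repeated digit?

The integers in [267, 9221] that have no repeated digit: 267, 268, 269, 270, 271, 273, …, 9217, 9218.
4689 qualify.

4689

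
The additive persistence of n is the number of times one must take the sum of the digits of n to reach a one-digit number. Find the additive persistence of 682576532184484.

682576532184484 → 73 → 10 → 1 (3 steps)

3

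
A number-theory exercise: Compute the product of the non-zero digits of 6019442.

1728

6×1×9×4×4×2 = 1728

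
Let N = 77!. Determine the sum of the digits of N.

432

77! = 145183092028285869634070784086308284983740379224208358846781574688061991349156420080065207861248000000000000000000
Sum of its 114 digits: 432.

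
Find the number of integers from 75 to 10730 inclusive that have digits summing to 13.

538

The integers in [75, 10730] that have digits summing to 13: 76, 85, 94, 139, 148, 157, …, 10714, 10723.
538 qualify.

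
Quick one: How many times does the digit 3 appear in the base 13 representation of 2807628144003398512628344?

2807628144003398512628344 in base 13 is B49678B3992311BB9971A6.
The digit 3 appears 2 times.

2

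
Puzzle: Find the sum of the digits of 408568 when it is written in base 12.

408568 in base 12 is 178534.
Digit sum: 1+7+8+5+3+4 = 28.

28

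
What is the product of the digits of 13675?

630

1×3×6×7×5 = 630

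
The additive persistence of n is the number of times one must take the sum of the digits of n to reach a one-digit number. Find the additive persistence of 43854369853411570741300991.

43854369853411570741300991 → 110 → 2 (2 steps)

2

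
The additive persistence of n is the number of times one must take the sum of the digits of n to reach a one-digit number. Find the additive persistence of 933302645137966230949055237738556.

933302645137966230949055237738556 → 150 → 6 (2 steps)

2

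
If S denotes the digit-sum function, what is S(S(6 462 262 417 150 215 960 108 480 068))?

First digit sum: 104.
1+0+4 = 5.

5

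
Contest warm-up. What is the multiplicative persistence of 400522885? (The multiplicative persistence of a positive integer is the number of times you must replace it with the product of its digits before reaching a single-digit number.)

400522885 → 0 (1 step)

1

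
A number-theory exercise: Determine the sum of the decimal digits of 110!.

110! = 15882455415227429404253703127090772871724410234473563207581748318444567162948183030959960131517678520479243672638179990208521148623422266876757623911219200000000000000000000000000
Sum of its 179 digits: 657.

657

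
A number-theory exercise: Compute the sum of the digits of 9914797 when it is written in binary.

9914797 in base 2 is 100101110100100110101101.
Digit sum: 1+0+0+1+0+1+1+1+0+1+0+0+1+0+0+1+1+0+1+0+1+1+0+1 = 13.

13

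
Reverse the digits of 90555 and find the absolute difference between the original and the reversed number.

35046

Reverse of 90555 is 55509.
|90555 − 55509| = 35046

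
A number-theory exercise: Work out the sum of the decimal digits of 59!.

324

59! = 138683118545689835737939019720389406345902876772687432540821294940160000000000000
Sum of its 81 digits: 324.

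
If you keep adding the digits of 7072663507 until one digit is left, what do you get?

7+0+7+2+6+6+3+5+0+7 = 43
4+3 = 7

7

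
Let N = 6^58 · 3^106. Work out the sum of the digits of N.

378

6^58 · 3^106 = 510064998481532050607301312604798182620132443877300996142399803029807543254320347428343265624064
Sum of its 96 digits: 378.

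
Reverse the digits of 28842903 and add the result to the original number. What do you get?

Reverse of 28842903 is 30924882.
28842903 + 30924882 = 59767785

59767785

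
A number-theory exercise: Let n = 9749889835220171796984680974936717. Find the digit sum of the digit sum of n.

13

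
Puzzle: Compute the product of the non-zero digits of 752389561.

453600

7×5×2×3×8×9×5×6×1 = 453600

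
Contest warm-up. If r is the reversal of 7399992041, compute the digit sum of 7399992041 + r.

Reversal of 7399992041 is 1402999937; 7399992041 + 1402999937 = 8802991978.
Digit sum of 8802991978: 8+8+0+2+9+9+1+9+7+8 = 61.

61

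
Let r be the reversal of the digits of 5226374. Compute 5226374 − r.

490149

Reverse of 5226374 is 4736225.
5226374 − 4736225 = 490149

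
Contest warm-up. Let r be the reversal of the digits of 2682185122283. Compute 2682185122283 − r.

Reverse of 2682185122283 is 3822215812862.
2682185122283 − 3822215812862 = -1140030690579

-1140030690579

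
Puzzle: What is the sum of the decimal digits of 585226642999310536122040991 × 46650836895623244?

171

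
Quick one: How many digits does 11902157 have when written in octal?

11902157 in base 8 is 55316315, which has 8 digits.

8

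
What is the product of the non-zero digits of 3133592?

2430

3×1×3×3×5×9×2 = 2430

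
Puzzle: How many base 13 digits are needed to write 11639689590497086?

11639689590497086 in base 13 is 2C57A2031C61C81, which has 15 digits.

15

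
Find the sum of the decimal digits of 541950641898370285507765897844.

5+4+1+9+5+0+6+4+1+8+9+8+3+7+0+2+8+5+5+0+7+7+6+5+8+9+7+8+4+4 = 155

155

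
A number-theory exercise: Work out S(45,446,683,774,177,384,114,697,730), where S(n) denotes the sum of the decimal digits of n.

126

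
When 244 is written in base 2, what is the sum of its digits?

244 in base 2 is 11110100.
Digit sum: 1+1+1+1+0+1+0+0 = 5.

5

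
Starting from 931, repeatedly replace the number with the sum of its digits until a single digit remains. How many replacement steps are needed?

931 → 13 → 4 (2 steps)

2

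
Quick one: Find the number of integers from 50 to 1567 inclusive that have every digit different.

950

The integers in [50, 1567] that have every digit different: 50, 51, 52, 53, 54, 56, …, 1564, 1567.
950 qualify.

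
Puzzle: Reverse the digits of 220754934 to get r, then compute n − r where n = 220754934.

Reverse of 220754934 is 439457022.
220754934 − 439457022 = -218702088

-218702088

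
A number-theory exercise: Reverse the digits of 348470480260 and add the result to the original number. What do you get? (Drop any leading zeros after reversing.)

Reverse of 348470480260 is 62084074843.
348470480260 + 62084074843 = 410554555103

410554555103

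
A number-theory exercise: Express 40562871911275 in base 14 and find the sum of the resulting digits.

77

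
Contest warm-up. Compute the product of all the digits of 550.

5×5×0 = 0

0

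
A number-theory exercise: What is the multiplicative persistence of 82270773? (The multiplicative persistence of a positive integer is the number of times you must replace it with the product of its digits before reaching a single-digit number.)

1

82270773 → 0 (1 step)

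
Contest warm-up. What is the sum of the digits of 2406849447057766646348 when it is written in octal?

2406849447057766646348 in base 8 is 404746767501015341501114.
Digit sum: 4+0+4+7+4+6+7+6+7+5+0+1+0+1+5+3+4+1+5+0+1+1+1+4 = 77.

77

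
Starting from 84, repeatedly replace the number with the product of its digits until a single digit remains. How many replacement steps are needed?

2

84 → 32 → 6 (2 steps)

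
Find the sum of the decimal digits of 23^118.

787

23^118 = 48293051720242570954096115318066854335789461187727803361066080588034653629555269945892572349338583627396888415535500325619617849035375272759687989878984609544369
Sum of its 161 digits: 787.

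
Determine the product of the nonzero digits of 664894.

6×6×4×8×9×4 = 41472

41472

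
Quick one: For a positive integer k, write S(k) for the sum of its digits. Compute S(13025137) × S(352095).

528

S(13025137) = 1+3+0+2+5+1+3+7 = 22.
S(352095) = 3+5+2+0+9+5 = 24.
22 · 24 = 528.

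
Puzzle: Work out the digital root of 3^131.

The digital root of n equals n mod 9 (or 9 when 9 | n), so we need 3^131 mod 9.
3^131 ≡ 0 (mod 9), so the digital root is 9.

9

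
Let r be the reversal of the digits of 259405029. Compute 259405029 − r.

Reverse of 259405029 is 920504952.
259405029 − 920504952 = -661099923

-661099923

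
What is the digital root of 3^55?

9

The digital root of n equals n mod 9 (or 9 when 9 | n), so we need 3^55 mod 9.
3^55 ≡ 0 (mod 9), so the digital root is 9.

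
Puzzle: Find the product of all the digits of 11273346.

3024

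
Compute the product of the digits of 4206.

0

4×2×0×6 = 0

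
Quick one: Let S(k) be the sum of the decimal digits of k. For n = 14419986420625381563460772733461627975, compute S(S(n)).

First digit sum: 173.
1+7+3 = 11.

11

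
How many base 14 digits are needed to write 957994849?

8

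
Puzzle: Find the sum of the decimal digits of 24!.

24! = 620448401733239439360000
Sum of its 24 digits: 81.

81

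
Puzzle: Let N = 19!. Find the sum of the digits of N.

19! = 121645100408832000
Sum of its 18 digits: 45.

45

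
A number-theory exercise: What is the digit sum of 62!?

306

62! = 31469973260387937525653122354950764088012280797258232192163168247821107200000000000000
Sum of its 86 digits: 306.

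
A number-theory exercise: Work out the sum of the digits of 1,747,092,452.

41

1+7+4+7+0+9+2+4+5+2 = 41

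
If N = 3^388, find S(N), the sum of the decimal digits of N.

3^388 = 132753760222777929652518852658968344964931101689157057439812177098233078651408028655258624248876421198505482894291851610746874616508369822227011247635269497513289876625552626147480686161
Sum of its 186 digits: 864.

864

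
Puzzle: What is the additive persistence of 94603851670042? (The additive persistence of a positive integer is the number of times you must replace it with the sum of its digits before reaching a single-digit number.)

94603851670042 → 55 → 10 → 1 (3 steps)

3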